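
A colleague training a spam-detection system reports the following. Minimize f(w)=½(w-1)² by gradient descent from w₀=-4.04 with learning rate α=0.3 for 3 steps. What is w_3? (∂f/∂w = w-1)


step 1: grad = -4.04-1 = -5.04; w = -4.04 - 0.3·(-5.04) = -2.528
step 2: grad = -2.528-1 = -3.528; w = -2.528 - 0.3·(-3.528) = -1.4696
step 3: grad = -1.4696-1 = -2.4696; w = -1.4696 - 0.3·(-2.4696) = -0.72872

-0.72872


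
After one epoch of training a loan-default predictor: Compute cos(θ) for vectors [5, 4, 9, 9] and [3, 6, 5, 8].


A·B = 5·3 + 4·6 + 9·5 + 9·8 = 156
‖A‖ = √203 = 14.2478, ‖B‖ = √134 = 11.5758
cos = 156/(√203·√134) = 156/√27202 = 0.9459

0.9459


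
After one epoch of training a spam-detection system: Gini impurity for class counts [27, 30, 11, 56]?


Probabilities: [27/124, 30/124, 11/124, 56/124] ≈ [0.2177, 0.2419, 0.0887, 0.4516]
Σpᵢ² = (729 + 900 + 121 + 3136)/124² = 4886/15376
Gini = 1 - Σpᵢ² = 1 - 4886/15376 = 0.6822

0.6822


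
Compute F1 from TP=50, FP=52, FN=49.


Precision = 50/102 = 0.4902
Recall = 50/99 = 0.5051
F1 = 2·P·R/(P+R) = 2·TP/(2·TP+FP+FN) = 100/(100+52+49) = 100/201 = 0.4975

0.4975


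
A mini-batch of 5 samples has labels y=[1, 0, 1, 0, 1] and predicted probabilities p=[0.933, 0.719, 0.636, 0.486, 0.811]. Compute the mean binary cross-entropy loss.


L[0] = -ln(0.933) = 0.0694
L[1] = -ln(1-0.719) = -ln(0.281) = 1.2694
L[2] = -ln(0.636) = 0.4526
L[3] = -ln(1-0.486) = -ln(0.514) = 0.6655
L[4] = -ln(0.811) = 0.2095
mean = (0.0694 + 1.2694 + 0.4526 + 0.6655 + 0.2095)/5 = 0.5333

0.5333


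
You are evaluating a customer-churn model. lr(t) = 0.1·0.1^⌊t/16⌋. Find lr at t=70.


n_drops = ⌊70/16⌋ = 4
lr = 0.1·0.1^4 = 0.1·0.0001 = 0.00001

0.00001


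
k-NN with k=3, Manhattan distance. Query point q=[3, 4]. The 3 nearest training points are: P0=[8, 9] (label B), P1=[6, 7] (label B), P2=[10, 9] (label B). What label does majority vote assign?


d(q,P0) = 10  (label B)
d(q,P1) = 6  (label B)
d(q,P2) = 12  (label B)
Votes: A=0, B=3
Majority → B

B


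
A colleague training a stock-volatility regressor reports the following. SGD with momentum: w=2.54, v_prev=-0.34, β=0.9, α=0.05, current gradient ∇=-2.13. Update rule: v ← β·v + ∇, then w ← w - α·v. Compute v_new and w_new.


v_new = 0.9·-0.34 - 2.13 = -0.306 - 2.13 = -2.436
w_new = 2.54 - 0.05·-2.436 = 2.54 + 0.1218 = 2.6618

v_new=-2.436, w_new=2.6618


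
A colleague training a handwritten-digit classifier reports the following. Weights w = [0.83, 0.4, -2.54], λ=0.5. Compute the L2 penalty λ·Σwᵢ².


‖w‖₂² = (0.83)² + (0.4)² + (-2.54)²
     = 0.6889 + 0.16 + 6.4516
     = 7.3005
λ·‖w‖₂² = 0.5·7.3005 = 3.65025

3.65025


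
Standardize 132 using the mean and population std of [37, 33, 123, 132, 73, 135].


μ = 88.8333, σ = 43.2374
z = (132 - 88.8333)/43.2374 = 0.9984

0.9984


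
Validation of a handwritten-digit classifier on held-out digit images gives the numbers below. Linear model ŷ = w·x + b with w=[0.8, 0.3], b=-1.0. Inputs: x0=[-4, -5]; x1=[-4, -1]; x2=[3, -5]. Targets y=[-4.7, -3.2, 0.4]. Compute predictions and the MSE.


ŷ0 = (0.8)·(-4) + (0.3)·(-5) - 1.0 = -5.7
ŷ1 = (0.8)·(-4) + (0.3)·(-1) - 1.0 = -4.5
ŷ2 = (0.8)·(3) + (0.3)·(-5) - 1.0 = -0.1
errors² = [1.0, 1.69, 0.25]
MSE = 2.9400/3 = 0.98

0.98


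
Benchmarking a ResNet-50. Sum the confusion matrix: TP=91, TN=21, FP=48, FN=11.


Total = TP + TN + FP + FN
= 91 + 21 + 48 + 11
= 171
(Predicted positive: 139, predicted negative: 32)

171


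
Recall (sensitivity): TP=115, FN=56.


Recall = TP/(TP+FN)
= 115/(115+56)
= 115/171 = 67.25%

67.25%


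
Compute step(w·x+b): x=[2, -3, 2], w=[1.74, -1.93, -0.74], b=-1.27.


z = (2)·(1.74) + (-3)·(-1.93) + (2)·(-0.74) - 1.27
  = 6.52
step(z) = 1 (z≥0)

1


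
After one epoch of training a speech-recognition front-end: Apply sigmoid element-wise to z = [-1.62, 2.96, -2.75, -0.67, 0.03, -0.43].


σ(-1.62) = 1/(1+e^1.62) = 0.1652
σ(2.96) = 1/(1+e^-2.96) = 0.9507
σ(-2.75) = 1/(1+e^2.75) = 0.0601
σ(-0.67) = 1/(1+e^0.67) = 0.3385
σ(0.03) = 1/(1+e^-0.03) = 0.5075
σ(-0.43) = 1/(1+e^0.43) = 0.3941
result = [0.1652, 0.9507, 0.0601, 0.3385, 0.5075, 0.3941]

[0.1652, 0.9507, 0.0601, 0.3385, 0.5075, 0.3941]


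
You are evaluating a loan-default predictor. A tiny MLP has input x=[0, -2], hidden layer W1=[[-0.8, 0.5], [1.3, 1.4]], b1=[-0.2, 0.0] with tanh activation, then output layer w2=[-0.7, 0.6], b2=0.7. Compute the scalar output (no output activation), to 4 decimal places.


z1[0] = (-0.8)·(0) + (0.5)·(-2) - 0.2 = -1.2
z1[1] = (1.3)·(0) + (1.4)·(-2) + 0.0 = -2.8
h = tanh(z1) = [-0.8337, -0.9926]
output = (-0.7)·(-0.8337) + (0.6)·(-0.9926) + 0.7 = 0.688

0.688


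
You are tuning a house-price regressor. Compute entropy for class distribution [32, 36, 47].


Probabilities: [32/115, 36/115, 47/115] ≈ [0.2783, 0.313, 0.4087]
H = -((32/115)·log₂(32/115) + (36/115)·log₂(36/115) + (47/115)·log₂(47/115))
  = 1.5656 bits

1.5656 bits


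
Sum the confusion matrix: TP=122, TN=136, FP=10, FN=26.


Total = TP + TN + FP + FN
= 122 + 136 + 10 + 26
= 294
(Predicted positive: 132, predicted negative: 162)

294


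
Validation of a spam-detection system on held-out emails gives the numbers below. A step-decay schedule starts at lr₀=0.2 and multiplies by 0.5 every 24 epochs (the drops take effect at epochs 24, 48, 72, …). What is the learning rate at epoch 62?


n_drops = ⌊62/24⌋ = 2
lr = 0.2·0.5^2 = 0.2·0.25 = 0.05

0.05


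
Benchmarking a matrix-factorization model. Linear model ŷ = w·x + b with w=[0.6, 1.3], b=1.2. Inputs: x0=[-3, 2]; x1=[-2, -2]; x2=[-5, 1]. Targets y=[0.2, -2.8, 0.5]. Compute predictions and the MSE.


ŷ0 = (0.6)·(-3) + (1.3)·(2) + 1.2 = 2.0
ŷ1 = (0.6)·(-2) + (1.3)·(-2) + 1.2 = -2.6
ŷ2 = (0.6)·(-5) + (1.3)·(1) + 1.2 = -0.5
errors² = [3.24, 0.04, 1.0]
MSE = 4.2800/3 = 1.4267

1.4267


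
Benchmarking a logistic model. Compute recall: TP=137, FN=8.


Recall = TP/(TP+FN)
= 137/(137+8)
= 137/145 = 94.48%

94.48%


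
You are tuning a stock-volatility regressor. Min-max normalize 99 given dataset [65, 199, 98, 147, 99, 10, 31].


min=10, max=199
(99-10)/(199-10) = 89/189 = 0.4709

0.4709


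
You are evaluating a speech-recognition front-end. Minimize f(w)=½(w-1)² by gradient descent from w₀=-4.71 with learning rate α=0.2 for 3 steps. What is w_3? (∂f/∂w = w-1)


step 1: grad = -4.71-1 = -5.71; w = -4.71 - 0.2·(-5.71) = -3.568
step 2: grad = -3.568-1 = -4.568; w = -3.568 - 0.2·(-4.568) = -2.6544
step 3: grad = -2.6544-1 = -3.6544; w = -2.6544 - 0.2·(-3.6544) = -1.92352

-1.92352


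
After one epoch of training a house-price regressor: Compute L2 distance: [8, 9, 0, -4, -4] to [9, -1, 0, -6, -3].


d = √((8-9)² + (9+ 1)² + (0-0)² + (-4+ 6)² + (-4+ 3)²)
  = √(1 + 100 + 0 + 4 + 1)
  = √106 = 10.2956

10.2956


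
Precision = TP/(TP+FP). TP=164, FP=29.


Precision = TP/(TP+FP)
= 164/(164+29)
= 164/193 = 84.97%

84.97%


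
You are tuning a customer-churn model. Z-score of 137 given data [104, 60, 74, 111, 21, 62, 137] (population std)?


μ = 81.2857, σ = 35.8876
z = (137 - 81.2857)/35.8876 = 1.5525

1.5525


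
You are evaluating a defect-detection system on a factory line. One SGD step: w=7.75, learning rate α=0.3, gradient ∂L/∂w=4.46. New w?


w_new = w - α·∇
= 7.75 - 0.3·4.46
= 7.75 - 1.338
= 6.412

6.412


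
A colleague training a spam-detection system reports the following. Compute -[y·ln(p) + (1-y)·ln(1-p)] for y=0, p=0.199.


BCE = -[y·ln(p) + (1-y)·ln(1-p)]
= -0 - 1·ln(1-0.199)
= -ln(0.801) = 0.2219

0.2219


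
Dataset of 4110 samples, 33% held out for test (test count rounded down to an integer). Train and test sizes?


Test = ⌊4110·33/100⌋ = 1356
Train = 4110 - 1356 = 2754

Train: 2754, Test: 1356


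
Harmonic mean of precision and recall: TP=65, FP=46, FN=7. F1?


Precision = 65/111 = 0.5856
Recall = 65/72 = 0.9028
F1 = 2·P·R/(P+R) = 2·TP/(2·TP+FP+FN) = 130/(130+46+7) = 130/183 = 0.7104

0.7104


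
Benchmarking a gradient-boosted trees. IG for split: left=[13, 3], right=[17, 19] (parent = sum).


Parent = [30, 22], H_parent = 0.9829
H_left = 0.6962 (n=16), H_right = 0.9978 (n=36)
H_children = (16/52)·0.6962 + (36/52)·0.9978 = 0.905
IG = 0.9829 - 0.905 = 0.0779

0.0779


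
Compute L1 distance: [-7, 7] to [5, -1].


d = |-7-5| + |7+ 1|
  = 12 + 8
  = 20

20


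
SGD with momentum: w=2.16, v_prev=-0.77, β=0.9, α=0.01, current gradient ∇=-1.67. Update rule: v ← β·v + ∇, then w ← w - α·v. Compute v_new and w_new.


v_new = 0.9·-0.77 - 1.67 = -0.693 - 1.67 = -2.363
w_new = 2.16 - 0.01·-2.363 = 2.16 + 0.02363 = 2.18363

v_new=-2.363, w_new=2.18363


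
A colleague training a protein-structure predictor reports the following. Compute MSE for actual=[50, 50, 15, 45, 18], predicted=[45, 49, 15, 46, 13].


Squared errors: (50-45)²=25, (50-49)²=1, (15-15)²=0, (45-46)²=1, (18-13)²=25
Sum = 52
MSE = 52/5 = 52/5

52/5


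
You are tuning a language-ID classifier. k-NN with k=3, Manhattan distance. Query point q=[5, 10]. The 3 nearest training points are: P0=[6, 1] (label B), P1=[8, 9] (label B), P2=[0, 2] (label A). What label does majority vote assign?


d(q,P0) = 10  (label B)
d(q,P1) = 4  (label B)
d(q,P2) = 13  (label A)
Votes: A=1, B=2
Majority → B

B


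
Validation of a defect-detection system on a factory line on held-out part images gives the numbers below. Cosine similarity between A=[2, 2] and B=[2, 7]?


A·B = 2·2 + 2·7 = 18
‖A‖ = √8 = 2.8284, ‖B‖ = √53 = 7.2801
cos = 18/(√8·√53) = 18/√424 = 0.8742

0.8742


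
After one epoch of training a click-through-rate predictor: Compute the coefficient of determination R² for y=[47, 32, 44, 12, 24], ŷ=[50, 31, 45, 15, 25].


ȳ = 31.8
SS_res = Σ(y-ŷ)² = 21
SS_tot = Σ(y-ȳ)² = 832.8
R² = 1 - SS_res/SS_tot = 1 - 0.0252 = 0.9748

0.9748


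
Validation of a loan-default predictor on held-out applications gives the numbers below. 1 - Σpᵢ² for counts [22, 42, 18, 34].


Probabilities: [22/116, 42/116, 18/116, 34/116] ≈ [0.1897, 0.3621, 0.1552, 0.2931]
Σpᵢ² = (484 + 1764 + 324 + 1156)/116² = 3728/13456
Gini = 1 - Σpᵢ² = 1 - 3728/13456 = 0.7229

0.7229


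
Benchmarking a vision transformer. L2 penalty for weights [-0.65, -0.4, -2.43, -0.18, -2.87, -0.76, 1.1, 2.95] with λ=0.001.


‖w‖₂² = (-0.65)² + (-0.4)² + (-2.43)² + (-0.18)² + (-2.87)² + (-0.76)² + (1.1)² + (2.95)²
     = 0.4225 + 0.16 + 5.9049 + 0.0324 + 8.2369 + 0.5776 + 1.21 + 8.7025
     = 25.2468
λ·‖w‖₂² = 0.001·25.2468 = 0.025247

0.025247


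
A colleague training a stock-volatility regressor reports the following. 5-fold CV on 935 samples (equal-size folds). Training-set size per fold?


Fold size = 935/5 = 187
Training per fold = 935 - 187 = 748

748


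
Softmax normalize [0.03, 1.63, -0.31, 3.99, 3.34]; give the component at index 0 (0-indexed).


Exponentials: e^0.03=1.0305, e^1.63=5.1039, e^-0.31=0.7334, e^3.99=54.0549, e^3.34=28.2191
Sum = 89.1418
Softmax = [0.0116, 0.0573, 0.0082, 0.6064, 0.3166]
p[0] = 1.0305/89.1418 = 0.0116

0.0116


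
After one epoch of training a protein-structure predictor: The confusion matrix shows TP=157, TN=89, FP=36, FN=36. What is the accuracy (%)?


Accuracy = (TP+TN)/(TP+TN+FP+FN)
= (157+89)/(318)
= 246/318 = 77.36%

77.36%


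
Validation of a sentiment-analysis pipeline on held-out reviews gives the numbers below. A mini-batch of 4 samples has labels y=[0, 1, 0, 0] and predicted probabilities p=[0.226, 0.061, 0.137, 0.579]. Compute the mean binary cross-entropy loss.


L[0] = -ln(1-0.226) = -ln(0.774) = 0.2562
L[1] = -ln(0.061) = 2.7969
L[2] = -ln(1-0.137) = -ln(0.863) = 0.1473
L[3] = -ln(1-0.579) = -ln(0.421) = 0.8651
mean = (0.2562 + 2.7969 + 0.1473 + 0.8651)/4 = 1.0164

1.0164


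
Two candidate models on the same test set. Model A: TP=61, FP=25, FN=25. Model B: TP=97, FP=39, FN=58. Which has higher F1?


Model A: P=61/86=0.7093, R=61/86=0.7093, F1=2PR/(P+R)=2TP/(2TP+FP+FN)=122/172=0.7093
Model B: P=97/136=0.7132, R=97/155=0.6258, F1=2PR/(P+R)=2TP/(2TP+FP+FN)=194/291=0.6667
0.7093 > 0.6667 → Model A

Model A


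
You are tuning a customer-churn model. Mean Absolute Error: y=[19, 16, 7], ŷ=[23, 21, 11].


Absolute errors: |19-23|=4, |16-21|=5, |7-11|=4
Sum = 13
MAE = 13/3 = 13/3

13/3


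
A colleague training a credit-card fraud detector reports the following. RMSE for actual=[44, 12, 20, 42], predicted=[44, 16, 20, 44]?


MSE = 20/4 = 5
RMSE = √(20/4) = 2.2361

2.2361


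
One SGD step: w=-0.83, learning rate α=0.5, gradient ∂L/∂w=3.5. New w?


w_new = w - α·∇
= -0.83 - 0.5·3.5
= -0.83 - 1.75
= -2.58

-2.58


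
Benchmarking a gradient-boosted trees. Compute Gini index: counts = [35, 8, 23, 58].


Probabilities: [35/124, 8/124, 23/124, 58/124] ≈ [0.2823, 0.0645, 0.1855, 0.4677]
Σpᵢ² = (1225 + 64 + 529 + 3364)/124² = 5182/15376
Gini = 1 - Σpᵢ² = 1 - 5182/15376 = 0.663

0.663


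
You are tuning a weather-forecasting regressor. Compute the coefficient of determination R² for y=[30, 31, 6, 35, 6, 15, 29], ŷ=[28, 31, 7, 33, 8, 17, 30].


ȳ = 21.7143
SS_res = Σ(y-ŷ)² = 18
SS_tot = Σ(y-ȳ)² = 923.43
R² = 1 - SS_res/SS_tot = 1 - 0.0195 = 0.9805

0.9805


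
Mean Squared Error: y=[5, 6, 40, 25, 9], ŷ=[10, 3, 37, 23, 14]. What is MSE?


Squared errors: (5-10)²=25, (6-3)²=9, (40-37)²=9, (25-23)²=4, (9-14)²=25
Sum = 72
MSE = 72/5 = 72/5

72/5


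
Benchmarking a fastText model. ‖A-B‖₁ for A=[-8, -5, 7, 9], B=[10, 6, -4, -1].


d = |-8-10| + |-5-6| + |7+ 4| + |9+ 1|
  = 18 + 11 + 11 + 10
  = 50

50


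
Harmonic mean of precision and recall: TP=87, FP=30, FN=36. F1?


Precision = 87/117 = 0.7436
Recall = 87/123 = 0.7073
F1 = 2·P·R/(P+R) = 2·TP/(2·TP+FP+FN) = 174/(174+30+36) = 174/240 = 0.725

0.725


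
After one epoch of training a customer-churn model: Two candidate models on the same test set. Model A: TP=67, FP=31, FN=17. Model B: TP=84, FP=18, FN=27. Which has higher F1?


Model A: P=67/98=0.6837, R=67/84=0.7976, F1=2PR/(P+R)=2TP/(2TP+FP+FN)=134/182=0.7363
Model B: P=84/102=0.8235, R=84/111=0.7568, F1=2PR/(P+R)=2TP/(2TP+FP+FN)=168/213=0.7887
0.7363 < 0.7887 → Model B

Model B


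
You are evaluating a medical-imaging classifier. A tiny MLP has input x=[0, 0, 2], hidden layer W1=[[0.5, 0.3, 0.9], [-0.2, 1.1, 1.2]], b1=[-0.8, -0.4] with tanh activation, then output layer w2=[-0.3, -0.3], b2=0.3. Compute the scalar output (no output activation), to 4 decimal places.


z1[0] = (0.5)·(0) + (0.3)·(0) + (0.9)·(2) - 0.8 = 1.0
z1[1] = (-0.2)·(0) + (1.1)·(0) + (1.2)·(2) - 0.4 = 2.0
h = tanh(z1) = [0.7616, 0.964]
output = (-0.3)·(0.7616) + (-0.3)·(0.964) + 0.3 = -0.2177

-0.2177


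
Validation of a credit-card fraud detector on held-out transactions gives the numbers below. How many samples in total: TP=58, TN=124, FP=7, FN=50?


Total = TP + TN + FP + FN
= 58 + 124 + 7 + 50
= 239
(Predicted positive: 65, predicted negative: 174)

239


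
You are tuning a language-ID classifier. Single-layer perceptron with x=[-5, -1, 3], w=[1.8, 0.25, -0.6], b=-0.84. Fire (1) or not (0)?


z = (-5)·(1.8) + (-1)·(0.25) + (3)·(-0.6) - 0.84
  = -11.89
step(z) = 0 (z<0)

0


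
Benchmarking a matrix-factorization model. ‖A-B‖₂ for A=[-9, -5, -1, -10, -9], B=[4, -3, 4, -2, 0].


d = √((-9-4)² + (-5+ 3)² + (-1-4)² + (-10+ 2)² + (-9-0)²)
  = √(169 + 4 + 25 + 64 + 81)
  = √343 = 18.5203

18.5203


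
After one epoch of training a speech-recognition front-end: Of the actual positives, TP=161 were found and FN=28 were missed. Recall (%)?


Recall = TP/(TP+FN)
= 161/(161+28)
= 161/189 = 85.19%

85.19%


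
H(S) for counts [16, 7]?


Probabilities: [16/23, 7/23] ≈ [0.6957, 0.3043]
H = -((16/23)·log₂(16/23) + (7/23)·log₂(7/23))
  = 0.8865 bits

0.8865 bits


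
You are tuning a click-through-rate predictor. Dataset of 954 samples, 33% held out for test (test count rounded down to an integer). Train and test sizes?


Test = ⌊954·33/100⌋ = 314
Train = 954 - 314 = 640

Train: 640, Test: 314


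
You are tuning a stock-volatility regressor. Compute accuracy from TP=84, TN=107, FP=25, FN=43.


Accuracy = (TP+TN)/(TP+TN+FP+FN)
= (84+107)/(259)
= 191/259 = 73.75%

73.75%


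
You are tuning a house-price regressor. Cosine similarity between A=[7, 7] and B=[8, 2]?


A·B = 7·8 + 7·2 = 70
‖A‖ = √98 = 9.8995, ‖B‖ = √68 = 8.2462
cos = 70/(√98·√68) = 70/√6664 = 0.8575

0.8575


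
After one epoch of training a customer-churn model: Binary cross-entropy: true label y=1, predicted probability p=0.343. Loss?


BCE = -[y·ln(p) + (1-y)·ln(1-p)]
= -1·ln(0.343) - 0
= -ln(0.343) = 1.07

1.07


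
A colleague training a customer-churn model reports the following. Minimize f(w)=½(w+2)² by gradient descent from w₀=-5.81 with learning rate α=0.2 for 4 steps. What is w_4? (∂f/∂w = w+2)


step 1: grad = -5.81+2 = -3.81; w = -5.81 - 0.2·(-3.81) = -5.048
step 2: grad = -5.048+2 = -3.048; w = -5.048 - 0.2·(-3.048) = -4.4384
step 3: grad = -4.4384+2 = -2.4384; w = -4.4384 - 0.2·(-2.4384) = -3.95072
step 4: grad = -3.95072+2 = -1.95072; w = -3.95072 - 0.2·(-1.95072) = -3.560576

-3.560576


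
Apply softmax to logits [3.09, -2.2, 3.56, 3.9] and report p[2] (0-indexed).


Exponentials: e^3.09=21.9771, e^-2.2=0.1108, e^3.56=35.1632, e^3.9=49.4024
Sum = 106.6535
Softmax = [0.2061, 0.001, 0.3297, 0.4632]
p[2] = 35.1632/106.6535 = 0.3297

0.3297


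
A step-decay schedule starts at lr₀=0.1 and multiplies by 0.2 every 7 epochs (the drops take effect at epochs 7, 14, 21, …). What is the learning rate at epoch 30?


n_drops = ⌊30/7⌋ = 4
lr = 0.1·0.2^4 = 0.1·0.0016 = 0.00016

0.00016


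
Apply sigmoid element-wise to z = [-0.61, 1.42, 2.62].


σ(-0.61) = 1/(1+e^0.61) = 0.3521
σ(1.42) = 1/(1+e^-1.42) = 0.8053
σ(2.62) = 1/(1+e^-2.62) = 0.9321
result = [0.3521, 0.8053, 0.9321]

[0.3521, 0.8053, 0.9321]


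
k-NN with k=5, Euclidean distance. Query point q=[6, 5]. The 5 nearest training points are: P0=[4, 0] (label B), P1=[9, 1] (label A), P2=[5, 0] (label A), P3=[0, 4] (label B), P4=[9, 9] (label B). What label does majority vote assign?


d(q,P0) = 5.3852  (label B)
d(q,P1) = 5.0  (label A)
d(q,P2) = 5.099  (label A)
d(q,P3) = 6.0828  (label B)
d(q,P4) = 5.0  (label B)
Votes: A=2, B=3
Majority → B

B


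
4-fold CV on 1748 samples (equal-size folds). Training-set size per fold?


Fold size = 1748/4 = 437
Training per fold = 1748 - 437 = 1311

1311


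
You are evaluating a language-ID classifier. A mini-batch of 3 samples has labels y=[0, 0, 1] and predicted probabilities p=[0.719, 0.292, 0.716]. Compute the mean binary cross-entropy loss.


L[0] = -ln(1-0.719) = -ln(0.281) = 1.2694
L[1] = -ln(1-0.292) = -ln(0.708) = 0.3453
L[2] = -ln(0.716) = 0.3341
mean = (1.2694 + 0.3453 + 0.3341)/3 = 0.6496

0.6496


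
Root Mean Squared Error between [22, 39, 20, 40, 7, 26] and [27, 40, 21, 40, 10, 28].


MSE = 40/6 = 6.6667
RMSE = √(40/6) = 2.582

2.582


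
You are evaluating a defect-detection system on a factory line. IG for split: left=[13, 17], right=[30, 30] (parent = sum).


Parent = [43, 47], H_parent = 0.9986
H_left = 0.9871 (n=30), H_right = 1 (n=60)
H_children = (30/90)·0.9871 + (60/90)·1 = 0.9957
IG = 0.9986 - 0.9957 = 0.0029

0.0029


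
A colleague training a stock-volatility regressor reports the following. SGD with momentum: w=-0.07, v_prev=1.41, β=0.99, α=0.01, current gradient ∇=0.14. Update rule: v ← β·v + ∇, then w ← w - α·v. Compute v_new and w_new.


v_new = 0.99·1.41 + 0.14 = 1.3959 + 0.14 = 1.5359
w_new = -0.07 - 0.01·1.5359 = -0.07 - 0.015359 = -0.085359

v_new=1.5359, w_new=-0.085359


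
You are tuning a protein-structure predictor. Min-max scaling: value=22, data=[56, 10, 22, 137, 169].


min=10, max=169
(22-10)/(169-10) = 12/159 = 0.0755

0.0755


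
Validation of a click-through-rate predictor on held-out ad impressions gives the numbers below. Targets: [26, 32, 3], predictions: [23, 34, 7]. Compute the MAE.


Absolute errors: |26-23|=3, |32-34|=2, |3-7|=4
Sum = 9
MAE = 9/3 = 3

3


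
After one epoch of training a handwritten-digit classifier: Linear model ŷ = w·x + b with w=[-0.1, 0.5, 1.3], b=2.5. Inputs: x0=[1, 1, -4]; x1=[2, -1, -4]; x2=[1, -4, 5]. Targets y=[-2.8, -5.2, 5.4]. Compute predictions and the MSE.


ŷ0 = (-0.1)·(1) + (0.5)·(1) + (1.3)·(-4) + 2.5 = -2.3
ŷ1 = (-0.1)·(2) + (0.5)·(-1) + (1.3)·(-4) + 2.5 = -3.4
ŷ2 = (-0.1)·(1) + (0.5)·(-4) + (1.3)·(5) + 2.5 = 6.9
errors² = [0.25, 3.24, 2.25]
MSE = 5.7400/3 = 1.9133

1.9133


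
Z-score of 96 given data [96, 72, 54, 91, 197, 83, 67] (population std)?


μ = 94.2857, σ = 44.0056
z = (96 - 94.2857)/44.0056 = 0.039

0.039


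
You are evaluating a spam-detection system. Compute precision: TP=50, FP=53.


Precision = TP/(TP+FP)
= 50/(50+53)
= 50/103 = 48.54%

48.54%


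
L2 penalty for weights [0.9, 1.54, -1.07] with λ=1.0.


‖w‖₂² = (0.9)² + (1.54)² + (-1.07)²
     = 0.81 + 2.3716 + 1.1449
     = 4.3265
λ·‖w‖₂² = 1.0·4.3265 = 4.3265

4.3265


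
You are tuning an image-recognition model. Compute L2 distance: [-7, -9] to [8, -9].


d = √((-7-8)² + (-9+ 9)²)
  = √(225 + 0)
  = √225 = 15.0

15.0


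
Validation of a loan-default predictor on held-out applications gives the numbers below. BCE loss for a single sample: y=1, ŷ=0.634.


BCE = -[y·ln(p) + (1-y)·ln(1-p)]
= -1·ln(0.634) - 0
= -ln(0.634) = 0.4557

0.4557


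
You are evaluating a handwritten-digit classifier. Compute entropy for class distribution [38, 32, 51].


Probabilities: [38/121, 32/121, 51/121] ≈ [0.314, 0.2645, 0.4215]
H = -((38/121)·log₂(38/121) + (32/121)·log₂(32/121) + (51/121)·log₂(51/121))
  = 1.5576 bits

1.5576 bits


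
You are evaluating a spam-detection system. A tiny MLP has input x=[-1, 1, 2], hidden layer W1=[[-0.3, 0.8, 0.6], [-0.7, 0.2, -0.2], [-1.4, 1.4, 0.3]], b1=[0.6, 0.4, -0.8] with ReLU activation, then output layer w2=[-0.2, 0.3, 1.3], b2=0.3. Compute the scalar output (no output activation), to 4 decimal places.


z1[0] = (-0.3)·(-1) + (0.8)·(1) + (0.6)·(2) + 0.6 = 2.9
z1[1] = (-0.7)·(-1) + (0.2)·(1) + (-0.2)·(2) + 0.4 = 0.9
z1[2] = (-1.4)·(-1) + (1.4)·(1) + (0.3)·(2) - 0.8 = 2.6
h = ReLU(z1) = [2.9, 0.9, 2.6]
output = (-0.2)·(2.9) + (0.3)·(0.9) + (1.3)·(2.6) + 0.3 = 3.37

3.37


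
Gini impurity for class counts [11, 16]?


Probabilities: [11/27, 16/27] ≈ [0.4074, 0.5926]
Σpᵢ² = (121 + 256)/27² = 377/729
Gini = 1 - Σpᵢ² = 1 - 377/729 = 0.4829

0.4829


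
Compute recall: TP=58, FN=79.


Recall = TP/(TP+FN)
= 58/(58+79)
= 58/137 = 42.34%

42.34%


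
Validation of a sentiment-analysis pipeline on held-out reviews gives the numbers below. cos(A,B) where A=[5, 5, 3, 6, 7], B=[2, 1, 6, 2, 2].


A·B = 5·2 + 5·1 + 3·6 + 6·2 + 7·2 = 59
‖A‖ = √144 = 12, ‖B‖ = √49 = 7
cos = 59/(√144·√49) = 59/√7056 = 0.7024

0.7024


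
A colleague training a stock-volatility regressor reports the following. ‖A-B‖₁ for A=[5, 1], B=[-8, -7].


d = |5+ 8| + |1+ 7|
  = 13 + 8
  = 21

21


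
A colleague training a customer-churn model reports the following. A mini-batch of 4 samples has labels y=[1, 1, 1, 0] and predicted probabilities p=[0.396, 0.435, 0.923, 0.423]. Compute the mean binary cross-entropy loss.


L[0] = -ln(0.396) = 0.9263
L[1] = -ln(0.435) = 0.8324
L[2] = -ln(0.923) = 0.0801
L[3] = -ln(1-0.423) = -ln(0.577) = 0.5499
mean = (0.9263 + 0.8324 + 0.0801 + 0.5499)/4 = 0.5972

0.5972


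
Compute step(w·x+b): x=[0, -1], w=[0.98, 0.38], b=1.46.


z = (0)·(0.98) + (-1)·(0.38) + 1.46
  = 1.08
step(z) = 1 (z≥0)

1


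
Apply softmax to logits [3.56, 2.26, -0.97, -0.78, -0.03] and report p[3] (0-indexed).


Exponentials: e^3.56=35.1632, e^2.26=9.5831, e^-0.97=0.3791, e^-0.78=0.4584, e^-0.03=0.9704
Sum = 46.5542
Softmax = [0.7553, 0.2058, 0.0081, 0.0098, 0.0208]
p[3] = 0.4584/46.5542 = 0.0098

0.0098


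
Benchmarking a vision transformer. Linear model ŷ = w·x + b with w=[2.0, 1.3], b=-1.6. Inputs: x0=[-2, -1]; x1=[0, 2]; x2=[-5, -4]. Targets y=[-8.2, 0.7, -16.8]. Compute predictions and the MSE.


ŷ0 = (2.0)·(-2) + (1.3)·(-1) - 1.6 = -6.9
ŷ1 = (2.0)·(0) + (1.3)·(2) - 1.6 = 1.0
ŷ2 = (2.0)·(-5) + (1.3)·(-4) - 1.6 = -16.8
errors² = [1.69, 0.09, 0.0]
MSE = 1.7800/3 = 0.5933

0.5933


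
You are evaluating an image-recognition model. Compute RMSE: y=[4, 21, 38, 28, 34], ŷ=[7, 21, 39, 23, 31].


MSE = 44/5 = 8.8
RMSE = √(44/5) = 2.9665

2.9665


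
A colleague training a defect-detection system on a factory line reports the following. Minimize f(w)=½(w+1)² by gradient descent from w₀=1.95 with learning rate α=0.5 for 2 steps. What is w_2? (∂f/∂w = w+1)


step 1: grad = 1.95+1 = 2.95; w = 1.95 - 0.5·(2.95) = 0.475
step 2: grad = 0.475+1 = 1.475; w = 0.475 - 0.5·(1.475) = -0.2625

-0.2625


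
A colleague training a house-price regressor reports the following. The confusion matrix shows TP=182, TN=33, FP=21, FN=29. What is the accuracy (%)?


Accuracy = (TP+TN)/(TP+TN+FP+FN)
= (182+33)/(265)
= 215/265 = 81.13%

81.13%


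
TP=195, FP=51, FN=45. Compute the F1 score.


Precision = 195/246 = 0.7927
Recall = 195/240 = 0.8125
F1 = 2·P·R/(P+R) = 2·TP/(2·TP+FP+FN) = 390/(390+51+45) = 390/486 = 0.8025

0.8025


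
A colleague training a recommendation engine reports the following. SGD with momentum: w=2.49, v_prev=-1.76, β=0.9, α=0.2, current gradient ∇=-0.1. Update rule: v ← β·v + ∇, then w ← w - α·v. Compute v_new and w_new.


v_new = 0.9·-1.76 - 0.1 = -1.584 - 0.1 = -1.684
w_new = 2.49 - 0.2·-1.684 = 2.49 + 0.3368 = 2.8268

v_new=-1.684, w_new=2.8268


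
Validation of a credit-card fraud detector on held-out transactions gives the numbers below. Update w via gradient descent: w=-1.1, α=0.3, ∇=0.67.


w_new = w - α·∇
= -1.1 - 0.3·0.67
= -1.1 - 0.201
= -1.301

-1.301


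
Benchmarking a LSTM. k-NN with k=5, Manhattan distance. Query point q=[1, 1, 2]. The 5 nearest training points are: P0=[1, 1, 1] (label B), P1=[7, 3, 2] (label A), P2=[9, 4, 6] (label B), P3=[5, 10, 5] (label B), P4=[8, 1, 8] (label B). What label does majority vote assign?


d(q,P0) = 1  (label B)
d(q,P1) = 8  (label A)
d(q,P2) = 15  (label B)
d(q,P3) = 16  (label B)
d(q,P4) = 13  (label B)
Votes: A=1, B=4
Majority → B

B


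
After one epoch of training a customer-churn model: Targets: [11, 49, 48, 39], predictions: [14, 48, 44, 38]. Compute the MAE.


Absolute errors: |11-14|=3, |49-48|=1, |48-44|=4, |39-38|=1
Sum = 9
MAE = 9/4 = 9/4

9/4


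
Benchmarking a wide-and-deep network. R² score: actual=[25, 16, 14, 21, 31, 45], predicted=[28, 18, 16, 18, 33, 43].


ȳ = 25.3333
SS_res = Σ(y-ŷ)² = 34
SS_tot = Σ(y-ȳ)² = 653.33
R² = 1 - SS_res/SS_tot = 1 - 0.052 = 0.948

0.948


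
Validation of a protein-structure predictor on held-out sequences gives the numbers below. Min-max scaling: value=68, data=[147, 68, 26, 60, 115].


min=26, max=147
(68-26)/(147-26) = 42/121 = 0.3471

0.3471


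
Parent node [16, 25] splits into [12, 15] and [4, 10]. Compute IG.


Parent = [16, 25], H_parent = 0.965
H_left = 0.9911 (n=27), H_right = 0.8631 (n=14)
H_children = (27/41)·0.9911 + (14/41)·0.8631 = 0.9474
IG = 0.965 - 0.9474 = 0.0176

0.0176


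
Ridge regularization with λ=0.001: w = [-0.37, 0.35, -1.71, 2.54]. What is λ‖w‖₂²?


‖w‖₂² = (-0.37)² + (0.35)² + (-1.71)² + (2.54)²
     = 0.1369 + 0.1225 + 2.9241 + 6.4516
     = 9.6351
λ·‖w‖₂² = 0.001·9.6351 = 0.009635

0.009635


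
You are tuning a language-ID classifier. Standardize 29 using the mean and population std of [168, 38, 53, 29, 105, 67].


μ = 76.6667, σ = 47.5488
z = (29 - 76.6667)/47.5488 = -1.0025

-1.0025


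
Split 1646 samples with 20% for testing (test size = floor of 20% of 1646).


Test = ⌊1646·20/100⌋ = 329
Train = 1646 - 329 = 1317

Train: 1317, Test: 329


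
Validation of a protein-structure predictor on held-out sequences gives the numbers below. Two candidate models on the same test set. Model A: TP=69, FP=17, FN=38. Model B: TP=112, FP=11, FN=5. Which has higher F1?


Model A: P=69/86=0.8023, R=69/107=0.6449, F1=2PR/(P+R)=2TP/(2TP+FP+FN)=138/193=0.715
Model B: P=112/123=0.9106, R=112/117=0.9573, F1=2PR/(P+R)=2TP/(2TP+FP+FN)=224/240=0.9333
0.715 < 0.9333 → Model B

Model B


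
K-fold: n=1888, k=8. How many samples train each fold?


Fold size = 1888/8 = 236
Training per fold = 1888 - 236 = 1652

1652


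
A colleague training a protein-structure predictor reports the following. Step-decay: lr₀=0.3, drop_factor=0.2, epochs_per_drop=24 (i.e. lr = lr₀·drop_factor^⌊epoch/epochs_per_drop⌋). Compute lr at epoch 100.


n_drops = ⌊100/24⌋ = 4
lr = 0.3·0.2^4 = 0.3·0.0016 = 0.00048

0.00048


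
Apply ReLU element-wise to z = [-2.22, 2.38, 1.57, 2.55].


ReLU(-2.22) = max(0, -2.22) = 0.0
ReLU(2.38) = max(0, 2.38) = 2.38
ReLU(1.57) = max(0, 1.57) = 1.57
ReLU(2.55) = max(0, 2.55) = 2.55
result = [0.0, 2.38, 1.57, 2.55]

[0.0, 2.38, 1.57, 2.55]


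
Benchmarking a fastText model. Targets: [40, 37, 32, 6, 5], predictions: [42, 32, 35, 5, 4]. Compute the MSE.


Squared errors: (40-42)²=4, (37-32)²=25, (32-35)²=9, (6-5)²=1, (5-4)²=1
Sum = 40
MSE = 40/5 = 8

8


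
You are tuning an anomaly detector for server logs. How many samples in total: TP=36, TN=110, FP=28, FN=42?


Total = TP + TN + FP + FN
= 36 + 110 + 28 + 42
= 216
(Predicted positive: 64, predicted negative: 152)

216


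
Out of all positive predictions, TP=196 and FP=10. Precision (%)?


Precision = TP/(TP+FP)
= 196/(196+10)
= 196/206 = 95.15%

95.15%


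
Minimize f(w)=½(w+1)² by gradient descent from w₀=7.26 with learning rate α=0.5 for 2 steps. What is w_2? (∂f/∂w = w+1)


step 1: grad = 7.26+1 = 8.26; w = 7.26 - 0.5·(8.26) = 3.13
step 2: grad = 3.13+1 = 4.13; w = 3.13 - 0.5·(4.13) = 1.065

1.065


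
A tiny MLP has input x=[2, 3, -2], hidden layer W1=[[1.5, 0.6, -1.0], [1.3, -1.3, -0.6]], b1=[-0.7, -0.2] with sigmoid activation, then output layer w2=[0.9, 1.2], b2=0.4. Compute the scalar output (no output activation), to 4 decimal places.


z1[0] = (1.5)·(2) + (0.6)·(3) + (-1.0)·(-2) - 0.7 = 6.1
z1[1] = (1.3)·(2) + (-1.3)·(3) + (-0.6)·(-2) - 0.2 = -0.3
h = sigmoid(z1) = [0.9978, 0.4256]
output = (0.9)·(0.9978) + (1.2)·(0.4256) + 0.4 = 1.8087

1.8087


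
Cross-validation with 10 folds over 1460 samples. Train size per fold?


Fold size = 1460/10 = 146
Training per fold = 1460 - 146 = 1314

1314


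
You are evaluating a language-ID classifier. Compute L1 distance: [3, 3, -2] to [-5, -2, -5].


d = |3+ 5| + |3+ 2| + |-2+ 5|
  = 8 + 5 + 3
  = 16

16


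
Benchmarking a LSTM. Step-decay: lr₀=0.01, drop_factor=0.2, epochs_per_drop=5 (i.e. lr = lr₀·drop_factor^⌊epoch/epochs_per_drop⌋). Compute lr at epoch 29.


n_drops = ⌊29/5⌋ = 5
lr = 0.01·0.2^5 = 0.01·0.00032 = 0.0000032

0.0000032


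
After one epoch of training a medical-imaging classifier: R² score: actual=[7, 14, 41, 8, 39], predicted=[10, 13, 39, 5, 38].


ȳ = 21.8
SS_res = Σ(y-ŷ)² = 24
SS_tot = Σ(y-ȳ)² = 1134.8
R² = 1 - SS_res/SS_tot = 1 - 0.0211 = 0.9789

0.9789


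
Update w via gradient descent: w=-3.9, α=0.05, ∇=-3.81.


w_new = w - α·∇
= -3.9 - 0.05·-3.81
= -3.9 + 0.1905
= -3.7095

-3.7095


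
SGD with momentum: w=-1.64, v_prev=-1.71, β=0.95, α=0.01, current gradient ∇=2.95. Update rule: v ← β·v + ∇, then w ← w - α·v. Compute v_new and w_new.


v_new = 0.95·-1.71 + 2.95 = -1.6245 + 2.95 = 1.3255
w_new = -1.64 - 0.01·1.3255 = -1.64 - 0.013255 = -1.653255

v_new=1.3255, w_new=-1.653255


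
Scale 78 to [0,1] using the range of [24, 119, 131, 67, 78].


min=24, max=131
(78-24)/(131-24) = 54/107 = 0.5047

0.5047


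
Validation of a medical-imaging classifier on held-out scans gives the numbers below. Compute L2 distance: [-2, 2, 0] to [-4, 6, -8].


d = √((-2+ 4)² + (2-6)² + (0+ 8)²)
  = √(4 + 16 + 64)
  = √84 = 9.1652

9.1652


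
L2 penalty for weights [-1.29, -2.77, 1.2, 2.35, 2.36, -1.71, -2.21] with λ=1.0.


‖w‖₂² = (-1.29)² + (-2.77)² + (1.2)² + (2.35)² + (2.36)² + (-1.71)² + (-2.21)²
     = 1.6641 + 7.6729 + 1.44 + 5.5225 + 5.5696 + 2.9241 + 4.8841
     = 29.6773
λ·‖w‖₂² = 1.0·29.6773 = 29.6773

29.6773


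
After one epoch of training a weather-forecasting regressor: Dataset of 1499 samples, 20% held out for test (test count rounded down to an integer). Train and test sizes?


Test = ⌊1499·20/100⌋ = 299
Train = 1499 - 299 = 1200

Train: 1200, Test: 299


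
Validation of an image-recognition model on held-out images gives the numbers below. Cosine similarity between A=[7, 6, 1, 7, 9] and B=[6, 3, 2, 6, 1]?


A·B = 7·6 + 6·3 + 1·2 + 7·6 + 9·1 = 113
‖A‖ = √216 = 14.6969, ‖B‖ = √86 = 9.2736
cos = 113/(√216·√86) = 113/√18576 = 0.8291

0.8291


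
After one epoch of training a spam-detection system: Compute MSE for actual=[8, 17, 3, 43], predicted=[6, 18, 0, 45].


Squared errors: (8-6)²=4, (17-18)²=1, (3-0)²=9, (43-45)²=4
Sum = 18
MSE = 18/4 = 9/2

9/2


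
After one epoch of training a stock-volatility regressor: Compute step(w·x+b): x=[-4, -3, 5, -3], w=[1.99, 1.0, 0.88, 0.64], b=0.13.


z = (-4)·(1.99) + (-3)·(1.0) + (5)·(0.88) + (-3)·(0.64) + 0.13
  = -8.35
step(z) = 0 (z<0)

0


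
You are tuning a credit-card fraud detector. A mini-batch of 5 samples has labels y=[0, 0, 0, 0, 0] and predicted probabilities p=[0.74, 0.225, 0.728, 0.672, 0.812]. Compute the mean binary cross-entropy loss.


L[0] = -ln(1-0.74) = -ln(0.26) = 1.3471
L[1] = -ln(1-0.225) = -ln(0.775) = 0.2549
L[2] = -ln(1-0.728) = -ln(0.272) = 1.302
L[3] = -ln(1-0.672) = -ln(0.328) = 1.1147
L[4] = -ln(1-0.812) = -ln(0.188) = 1.6713
mean = (1.3471 + 0.2549 + 1.302 + 1.1147 + 1.6713)/5 = 1.138

1.138


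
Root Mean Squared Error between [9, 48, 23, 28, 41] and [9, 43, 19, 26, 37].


MSE = 61/5 = 12.2
RMSE = √(61/5) = 3.4928

3.4928


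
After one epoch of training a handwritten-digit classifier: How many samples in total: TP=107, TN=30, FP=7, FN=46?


Total = TP + TN + FP + FN
= 107 + 30 + 7 + 46
= 190
(Predicted positive: 114, predicted negative: 76)

190


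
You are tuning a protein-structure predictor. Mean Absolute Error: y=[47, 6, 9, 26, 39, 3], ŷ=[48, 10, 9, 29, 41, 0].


Absolute errors: |47-48|=1, |6-10|=4, |9-9|=0, |26-29|=3, |39-41|=2, |3-0|=3
Sum = 13
MAE = 13/6 = 13/6

13/6


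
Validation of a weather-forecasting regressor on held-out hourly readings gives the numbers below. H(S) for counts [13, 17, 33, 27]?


Probabilities: [13/90, 17/90, 33/90, 27/90] ≈ [0.1444, 0.1889, 0.3667, 0.3]
H = -((13/90)·log₂(13/90) + (17/90)·log₂(17/90) + (33/90)·log₂(33/90) + (27/90)·log₂(27/90))
  = 1.9092 bits

1.9092 bits


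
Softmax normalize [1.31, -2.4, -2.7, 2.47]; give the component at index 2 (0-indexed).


Exponentials: e^1.31=3.7062, e^-2.4=0.0907, e^-2.7=0.0672, e^2.47=11.8224
Sum = 15.6865
Softmax = [0.2363, 0.0058, 0.0043, 0.7537]
p[2] = 0.0672/15.6865 = 0.0043

0.0043


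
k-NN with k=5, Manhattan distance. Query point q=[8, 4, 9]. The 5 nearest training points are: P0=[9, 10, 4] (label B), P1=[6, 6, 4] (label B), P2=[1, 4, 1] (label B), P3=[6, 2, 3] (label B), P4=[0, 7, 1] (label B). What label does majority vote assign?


d(q,P0) = 12  (label B)
d(q,P1) = 9  (label B)
d(q,P2) = 15  (label B)
d(q,P3) = 10  (label B)
d(q,P4) = 19  (label B)
Votes: A=0, B=5
Majority → B

B


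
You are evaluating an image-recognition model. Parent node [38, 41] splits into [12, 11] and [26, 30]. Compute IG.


Parent = [38, 41], H_parent = 0.999
H_left = 0.9986 (n=23), H_right = 0.9963 (n=56)
H_children = (23/79)·0.9986 + (56/79)·0.9963 = 0.997
IG = 0.999 - 0.997 = 0.002

0.002


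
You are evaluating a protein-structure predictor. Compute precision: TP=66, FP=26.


Precision = TP/(TP+FP)
= 66/(66+26)
= 66/92 = 71.74%

71.74%


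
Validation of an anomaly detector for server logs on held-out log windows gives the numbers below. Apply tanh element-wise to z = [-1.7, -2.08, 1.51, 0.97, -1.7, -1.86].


tanh(-1.7) = -0.9354
tanh(-2.08) = -0.9693
tanh(1.51) = 0.9069
tanh(0.97) = 0.7487
tanh(-1.7) = -0.9354
tanh(-1.86) = -0.9527
result = [-0.9354, -0.9693, 0.9069, 0.7487, -0.9354, -0.9527]

[-0.9354, -0.9693, 0.9069, 0.7487, -0.9354, -0.9527]


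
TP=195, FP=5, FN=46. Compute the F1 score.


Precision = 195/200 = 0.975
Recall = 195/241 = 0.8091
F1 = 2·P·R/(P+R) = 2·TP/(2·TP+FP+FN) = 390/(390+5+46) = 390/441 = 0.8844

0.8844


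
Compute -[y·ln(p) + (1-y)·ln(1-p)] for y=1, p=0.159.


BCE = -[y·ln(p) + (1-y)·ln(1-p)]
= -1·ln(0.159) - 0
= -ln(0.159) = 1.8389

1.8389


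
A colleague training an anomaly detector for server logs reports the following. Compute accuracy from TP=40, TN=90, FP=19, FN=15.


Accuracy = (TP+TN)/(TP+TN+FP+FN)
= (40+90)/(164)
= 130/164 = 79.27%

79.27%


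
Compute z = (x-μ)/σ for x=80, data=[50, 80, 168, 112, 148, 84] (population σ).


μ = 107, σ = 40.6899
z = (80 - 107)/40.6899 = -0.6636

-0.6636


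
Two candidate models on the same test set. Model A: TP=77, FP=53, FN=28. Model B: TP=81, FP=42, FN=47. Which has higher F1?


Model A: P=77/130=0.5923, R=77/105=0.7333, F1=2PR/(P+R)=2TP/(2TP+FP+FN)=154/235=0.6553
Model B: P=81/123=0.6585, R=81/128=0.6328, F1=2PR/(P+R)=2TP/(2TP+FP+FN)=162/251=0.6454
0.6553 > 0.6454 → Model A

Model A


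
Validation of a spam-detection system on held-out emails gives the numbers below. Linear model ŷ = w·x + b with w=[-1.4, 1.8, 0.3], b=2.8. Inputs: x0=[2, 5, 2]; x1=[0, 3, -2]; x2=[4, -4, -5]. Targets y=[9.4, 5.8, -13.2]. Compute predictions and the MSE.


ŷ0 = (-1.4)·(2) + (1.8)·(5) + (0.3)·(2) + 2.8 = 9.6
ŷ1 = (-1.4)·(0) + (1.8)·(3) + (0.3)·(-2) + 2.8 = 7.6
ŷ2 = (-1.4)·(4) + (1.8)·(-4) + (0.3)·(-5) + 2.8 = -11.5
errors² = [0.04, 3.24, 2.89]
MSE = 6.1700/3 = 2.0567

2.0567


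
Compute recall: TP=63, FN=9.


Recall = TP/(TP+FN)
= 63/(63+9)
= 63/72 = 87.5%

87.5%


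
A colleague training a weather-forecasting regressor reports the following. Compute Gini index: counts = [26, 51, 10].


Probabilities: [26/87, 51/87, 10/87] ≈ [0.2989, 0.5862, 0.1149]
Σpᵢ² = (676 + 2601 + 100)/87² = 3377/7569
Gini = 1 - Σpᵢ² = 1 - 3377/7569 = 0.5538

0.5538


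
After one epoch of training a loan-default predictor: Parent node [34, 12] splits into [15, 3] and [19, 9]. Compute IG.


Parent = [34, 12], H_parent = 0.8281
H_left = 0.65 (n=18), H_right = 0.9059 (n=28)
H_children = (18/46)·0.65 + (28/46)·0.9059 = 0.8058
IG = 0.8281 - 0.8058 = 0.0223

0.0223


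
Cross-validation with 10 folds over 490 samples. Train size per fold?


Fold size = 490/10 = 49
Training per fold = 490 - 49 = 441

441


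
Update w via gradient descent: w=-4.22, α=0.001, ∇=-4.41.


w_new = w - α·∇
= -4.22 - 0.001·-4.41
= -4.22 + 0.00441
= -4.21559

-4.21559


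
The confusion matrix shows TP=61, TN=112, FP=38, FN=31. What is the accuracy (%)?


Accuracy = (TP+TN)/(TP+TN+FP+FN)
= (61+112)/(242)
= 173/242 = 71.49%

71.49%


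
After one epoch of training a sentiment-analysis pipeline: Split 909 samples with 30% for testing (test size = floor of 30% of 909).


Test = ⌊909·30/100⌋ = 272
Train = 909 - 272 = 637

Train: 637, Test: 272
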